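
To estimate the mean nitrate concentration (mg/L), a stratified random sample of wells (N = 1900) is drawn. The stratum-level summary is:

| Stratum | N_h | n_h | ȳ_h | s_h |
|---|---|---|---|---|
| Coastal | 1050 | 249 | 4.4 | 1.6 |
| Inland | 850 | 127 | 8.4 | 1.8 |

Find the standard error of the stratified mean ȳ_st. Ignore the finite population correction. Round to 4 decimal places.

V̂(ȳ_st) = Σ W_h² s_h²/n_h, with W_h = N_h/N and N = 1900:
  stratum Coastal: (1050/1900)²·1.6²/249 = 0.00313987
  stratum Inland: (850/1900)²·1.8²/127 = 0.0051059
V̂(ȳ_st) = 0.00824577
SE(ȳ_st) = √0.00824577 = 0.0908062

SE(ȳ_st) ≈ 0.0908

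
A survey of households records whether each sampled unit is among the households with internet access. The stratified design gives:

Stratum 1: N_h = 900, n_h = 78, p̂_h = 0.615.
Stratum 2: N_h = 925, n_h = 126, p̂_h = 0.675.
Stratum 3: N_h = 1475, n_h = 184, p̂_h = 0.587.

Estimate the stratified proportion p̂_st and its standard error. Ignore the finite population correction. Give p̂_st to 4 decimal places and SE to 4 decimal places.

p̂_st ≈ 0.6193, SE ≈ 0.0251

N = 3300; stratum weights W_h = N_h/N.
p̂_st = Σ W_h p̂_h = (900·0.615 + 925·0.675 + 1475·0.587)/3300 = 0.61930
V̂(p̂_st) = Σ W_h² p̂_h(1−p̂_h)/(n_h−1):
  stratum 1: (900/3300)²·0.615·0.385/77 = 0.000228719
  stratum 2: (925/3300)²·0.675·0.325/125 = 0.00013789
  stratum 3: (1475/3300)²·0.587·0.413/183 = 0.000264663
V̂(p̂_st) = 0.000631272; SE = √V̂ = 0.0251251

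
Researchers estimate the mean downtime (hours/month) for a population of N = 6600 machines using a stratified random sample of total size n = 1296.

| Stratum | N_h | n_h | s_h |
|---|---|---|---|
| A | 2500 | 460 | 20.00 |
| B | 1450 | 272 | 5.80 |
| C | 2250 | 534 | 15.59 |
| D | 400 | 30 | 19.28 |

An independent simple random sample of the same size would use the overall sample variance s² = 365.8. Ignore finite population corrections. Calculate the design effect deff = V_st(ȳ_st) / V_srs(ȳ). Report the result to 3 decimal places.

V̂(ȳ_st) = Σ W_h² s_h²/n_h, with W_h = N_h/N and N = 6600:
  stratum A: (2500/6600)²·20.00²/460 = 0.124765
  stratum B: (1450/6600)²·5.80²/272 = 0.00596946
  stratum C: (2250/6600)²·15.59²/534 = 0.0528966
  stratum D: (400/6600)²·19.28²/30 = 0.0455119
V_st = 0.229143
V_srs = s²/n = 365.8/1296 = 0.282253
deff = V_st / V_srs = 0.229143/0.282253 = 0.8118

deff ≈ 0.812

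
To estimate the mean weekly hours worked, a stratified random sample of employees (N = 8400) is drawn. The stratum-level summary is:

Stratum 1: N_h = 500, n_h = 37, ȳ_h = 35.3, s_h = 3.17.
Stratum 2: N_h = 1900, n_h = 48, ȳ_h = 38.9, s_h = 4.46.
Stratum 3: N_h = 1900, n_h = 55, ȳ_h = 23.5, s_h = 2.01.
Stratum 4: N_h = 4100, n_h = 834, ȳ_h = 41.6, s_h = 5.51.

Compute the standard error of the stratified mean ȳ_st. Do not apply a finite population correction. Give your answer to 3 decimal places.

SE(ȳ_st) ≈ 0.186

V̂(ȳ_st) = Σ W_h² s_h²/n_h, with W_h = N_h/N and N = 8400:
  stratum 1: (500/8400)²·3.17²/37 = 0.000962273
  stratum 2: (1900/8400)²·4.46²/48 = 0.021202
  stratum 3: (1900/8400)²·2.01²/55 = 0.00375818
  stratum 4: (4100/8400)²·5.51²/834 = 0.00867254
V̂(ȳ_st) = 0.034595
SE(ȳ_st) = √0.034595 = 0.185997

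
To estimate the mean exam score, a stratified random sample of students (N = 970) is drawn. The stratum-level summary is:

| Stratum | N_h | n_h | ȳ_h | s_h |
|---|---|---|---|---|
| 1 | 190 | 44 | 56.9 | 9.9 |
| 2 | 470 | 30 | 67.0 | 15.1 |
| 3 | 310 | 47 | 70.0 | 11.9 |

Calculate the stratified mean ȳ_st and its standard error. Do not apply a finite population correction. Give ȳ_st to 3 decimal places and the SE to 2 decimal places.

ȳ_st = Σ W_h ȳ_h = (190·56.9 + 470·67.0 + 310·70.0)/970 = 65.98041
V̂(ȳ_st) = Σ W_h² s_h²/n_h, with W_h = N_h/N and N = 970:
  stratum 1: (190/970)²·9.9²/44 = 0.0854637
  stratum 2: (470/970)²·15.1²/30 = 1.78437
  stratum 3: (310/970)²·11.9²/47 = 0.307734
V̂(ȳ_st) = 2.17757
SE(ȳ_st) = √2.17757 = 1.47566

ȳ_st ≈ 65.980, SE ≈ 1.48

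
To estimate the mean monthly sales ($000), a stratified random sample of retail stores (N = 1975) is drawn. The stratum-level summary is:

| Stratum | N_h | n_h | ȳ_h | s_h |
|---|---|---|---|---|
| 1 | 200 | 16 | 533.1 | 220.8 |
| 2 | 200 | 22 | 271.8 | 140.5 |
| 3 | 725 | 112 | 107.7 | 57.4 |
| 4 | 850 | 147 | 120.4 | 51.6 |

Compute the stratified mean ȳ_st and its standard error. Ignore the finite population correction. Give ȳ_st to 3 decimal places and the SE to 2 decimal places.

ȳ_st ≈ 172.862, SE ≈ 6.91

ȳ_st = Σ W_h ȳ_h = (200·533.1 + 200·271.8 + 725·107.7 + 850·120.4)/1975 = 172.86203
V̂(ȳ_st) = Σ W_h² s_h²/n_h, with W_h = N_h/N and N = 1975:
  stratum 1: (200/1975)²·220.8²/16 = 31.2467
  stratum 2: (200/1975)²·140.5²/22 = 9.20144
  stratum 3: (725/1975)²·57.4²/112 = 3.96413
  stratum 4: (850/1975)²·51.6²/147 = 3.35495
V̂(ȳ_st) = 47.7672
SE(ȳ_st) = √47.7672 = 6.91138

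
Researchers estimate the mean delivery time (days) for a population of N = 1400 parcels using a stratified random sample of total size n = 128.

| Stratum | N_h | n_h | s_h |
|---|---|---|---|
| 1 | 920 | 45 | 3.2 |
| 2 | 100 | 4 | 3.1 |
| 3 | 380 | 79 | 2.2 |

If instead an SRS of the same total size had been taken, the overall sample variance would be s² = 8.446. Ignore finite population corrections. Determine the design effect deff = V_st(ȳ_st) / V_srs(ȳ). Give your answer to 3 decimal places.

deff ≈ 1.743

V̂(ȳ_st) = Σ W_h² s_h²/n_h, with W_h = N_h/N and N = 1400:
  stratum 1: (920/1400)²·3.2²/45 = 0.0982668
  stratum 2: (100/1400)²·3.1²/4 = 0.0122577
  stratum 3: (380/1400)²·2.2²/79 = 0.00451367
V_st = 0.115038
V_srs = s²/n = 8.446/128 = 0.0659844
deff = V_st / V_srs = 0.115038/0.0659844 = 1.7434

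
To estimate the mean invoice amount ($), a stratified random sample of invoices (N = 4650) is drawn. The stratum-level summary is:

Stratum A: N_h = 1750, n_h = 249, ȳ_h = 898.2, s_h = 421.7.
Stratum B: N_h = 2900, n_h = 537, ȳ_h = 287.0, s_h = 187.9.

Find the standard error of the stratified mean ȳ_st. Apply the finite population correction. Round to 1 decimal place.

V̂(ȳ_st) = Σ W_h² (1 − n_h/N_h) s_h²/n_h, with W_h = N_h/N and N = 4650:
  stratum A: (1750/4650)²·(1 − 249/1750)·421.7²/249 = 86.7602
  stratum B: (2900/4650)²·(1 − 537/2900)·187.9²/537 = 20.837
V̂(ȳ_st) = 107.597
SE(ȳ_st) = √107.597 = 10.3729

SE(ȳ_st) ≈ 10.4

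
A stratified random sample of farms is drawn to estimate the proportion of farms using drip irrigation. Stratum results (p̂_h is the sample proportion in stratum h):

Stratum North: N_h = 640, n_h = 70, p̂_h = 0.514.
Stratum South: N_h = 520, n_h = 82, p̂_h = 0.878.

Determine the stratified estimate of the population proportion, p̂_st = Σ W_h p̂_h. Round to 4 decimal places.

N = 1160; stratum weights W_h = N_h/N.
p̂_st = Σ W_h p̂_h = (640·0.514 + 520·0.878)/1160 = 0.67717

p̂_st ≈ 0.6772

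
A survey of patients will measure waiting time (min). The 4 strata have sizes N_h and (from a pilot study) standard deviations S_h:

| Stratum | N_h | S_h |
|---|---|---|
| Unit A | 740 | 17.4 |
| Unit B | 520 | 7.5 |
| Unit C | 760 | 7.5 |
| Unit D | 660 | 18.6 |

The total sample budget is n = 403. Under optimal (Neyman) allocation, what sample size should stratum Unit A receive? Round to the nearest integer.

Neyman allocation: n_h = n · N_h S_h / Σ N_i S_i, with n = 403.
  stratum Unit A: N_h·S_h = 740·17.4 = 12876.00
  stratum Unit B: N_h·S_h = 520·7.5 = 3900.00
  stratum Unit C: N_h·S_h = 760·7.5 = 5700.00
  stratum Unit D: N_h·S_h = 660·18.6 = 12276.00
Σ N_h S_h = 34752.00
n for stratum Unit A = 403·12876.00/34752.00 = 149.316 → 149

149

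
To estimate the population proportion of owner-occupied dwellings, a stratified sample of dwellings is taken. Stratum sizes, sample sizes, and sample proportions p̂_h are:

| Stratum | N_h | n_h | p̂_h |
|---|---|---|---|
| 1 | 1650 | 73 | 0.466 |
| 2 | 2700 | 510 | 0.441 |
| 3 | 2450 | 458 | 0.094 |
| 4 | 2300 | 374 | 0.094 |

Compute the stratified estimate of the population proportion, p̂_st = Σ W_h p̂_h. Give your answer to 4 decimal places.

N = 9100; stratum weights W_h = N_h/N.
p̂_st = Σ W_h p̂_h = (1650·0.466 + 2700·0.441 + 2450·0.094 + 2300·0.094)/9100 = 0.26441

p̂_st ≈ 0.2644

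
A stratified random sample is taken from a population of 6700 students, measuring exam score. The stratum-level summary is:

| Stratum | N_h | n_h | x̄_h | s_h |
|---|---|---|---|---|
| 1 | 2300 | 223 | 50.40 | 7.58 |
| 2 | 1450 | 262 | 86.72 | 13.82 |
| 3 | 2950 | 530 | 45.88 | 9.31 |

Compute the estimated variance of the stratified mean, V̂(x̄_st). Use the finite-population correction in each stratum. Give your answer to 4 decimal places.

V̂(x̄_st) ≈ 0.0814

V̂(x̄_st) = Σ W_h² (1 − n_h/N_h) s_h²/n_h, with W_h = N_h/N and N = 6700:
  stratum 1: (2300/6700)²·(1 − 223/2300)·7.58²/223 = 0.0274188
  stratum 2: (1450/6700)²·(1 − 262/1450)·13.82²/262 = 0.0279737
  stratum 3: (2950/6700)²·(1 − 530/2950)·9.31²/530 = 0.0260083
V̂(x̄_st) = 0.0814007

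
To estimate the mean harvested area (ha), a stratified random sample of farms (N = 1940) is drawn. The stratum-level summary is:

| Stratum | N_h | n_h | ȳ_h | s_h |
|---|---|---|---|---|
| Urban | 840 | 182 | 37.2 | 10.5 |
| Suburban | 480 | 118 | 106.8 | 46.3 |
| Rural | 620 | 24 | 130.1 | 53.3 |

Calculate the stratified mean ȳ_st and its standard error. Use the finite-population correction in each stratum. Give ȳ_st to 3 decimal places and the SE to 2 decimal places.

ȳ_st = Σ W_h ȳ_h = (840·37.2 + 480·106.8 + 620·130.1)/1940 = 84.11031
V̂(ȳ_st) = Σ W_h² (1 − n_h/N_h) s_h²/n_h, with W_h = N_h/N and N = 1940:
  stratum Urban: (840/1940)²·(1 − 182/840)·10.5²/182 = 0.0889629
  stratum Suburban: (480/1940)²·(1 − 118/480)·46.3²/118 = 0.838738
  stratum Rural: (620/1940)²·(1 − 24/620)·53.3²/24 = 11.6219
V̂(ȳ_st) = 12.5496
SE(ȳ_st) = √12.5496 = 3.54254

ȳ_st ≈ 84.110, SE ≈ 3.54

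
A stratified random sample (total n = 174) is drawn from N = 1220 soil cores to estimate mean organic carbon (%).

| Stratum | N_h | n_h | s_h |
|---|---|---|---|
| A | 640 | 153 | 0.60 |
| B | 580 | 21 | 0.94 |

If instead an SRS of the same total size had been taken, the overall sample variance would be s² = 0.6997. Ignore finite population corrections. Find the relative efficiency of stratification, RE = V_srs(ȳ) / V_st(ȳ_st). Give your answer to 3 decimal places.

RE ≈ 0.396

V̂(ȳ_st) = Σ W_h² s_h²/n_h, with W_h = N_h/N and N = 1220:
  stratum A: (640/1220)²·0.60²/153 = 0.000647517
  stratum B: (580/1220)²·0.94²/21 = 0.00950983
V_st = 0.0101573
V_srs = s²/n = 0.6997/174 = 0.00402126
Relative efficiency = V_srs / V_st = 0.00402126/0.0101573 = 0.3959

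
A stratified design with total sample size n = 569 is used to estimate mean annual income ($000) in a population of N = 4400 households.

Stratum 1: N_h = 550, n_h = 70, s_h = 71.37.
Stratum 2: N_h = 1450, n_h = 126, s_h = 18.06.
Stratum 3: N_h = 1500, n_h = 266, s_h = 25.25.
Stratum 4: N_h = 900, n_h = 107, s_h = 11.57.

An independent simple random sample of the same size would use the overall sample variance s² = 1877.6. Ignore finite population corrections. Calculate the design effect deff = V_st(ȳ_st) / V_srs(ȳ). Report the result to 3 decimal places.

V̂(ȳ_st) = Σ W_h² s_h²/n_h, with W_h = N_h/N and N = 4400:
  stratum 1: (550/4400)²·71.37²/70 = 1.13698
  stratum 2: (1450/4400)²·18.06²/126 = 0.281122
  stratum 3: (1500/4400)²·25.25²/266 = 0.27856
  stratum 4: (900/4400)²·11.57²/107 = 0.0523435
V_st = 1.74901
V_srs = s²/n = 1877.6/569 = 3.29982
deff = V_st / V_srs = 1.74901/3.29982 = 0.5300

deff ≈ 0.530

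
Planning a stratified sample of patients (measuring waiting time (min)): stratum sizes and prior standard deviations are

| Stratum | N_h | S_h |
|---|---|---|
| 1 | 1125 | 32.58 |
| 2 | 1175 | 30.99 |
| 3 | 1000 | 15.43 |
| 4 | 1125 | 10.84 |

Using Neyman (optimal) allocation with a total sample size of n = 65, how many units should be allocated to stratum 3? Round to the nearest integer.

Neyman allocation: n_h = n · N_h S_h / Σ N_i S_i, with n = 65.
  stratum 1: N_h·S_h = 1125·32.58 = 36652.50
  stratum 2: N_h·S_h = 1175·30.99 = 36413.25
  stratum 3: N_h·S_h = 1000·15.43 = 15430.00
  stratum 4: N_h·S_h = 1125·10.84 = 12195.00
Σ N_h S_h = 100690.75
n for stratum 3 = 65·15430.00/100690.75 = 9.961 → 10

10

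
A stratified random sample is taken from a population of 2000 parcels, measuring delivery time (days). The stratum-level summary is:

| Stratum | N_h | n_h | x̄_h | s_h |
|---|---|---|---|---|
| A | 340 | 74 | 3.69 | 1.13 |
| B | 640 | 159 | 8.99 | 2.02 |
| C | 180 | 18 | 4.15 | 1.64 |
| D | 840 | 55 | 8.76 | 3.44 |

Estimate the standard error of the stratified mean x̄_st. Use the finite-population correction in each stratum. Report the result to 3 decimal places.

V̂(x̄_st) = Σ W_h² (1 − n_h/N_h) s_h²/n_h, with W_h = N_h/N and N = 2000:
  stratum A: (340/2000)²·(1 − 74/340)·1.13²/74 = 0.000390145
  stratum B: (640/2000)²·(1 − 159/640)·2.02²/159 = 0.00197502
  stratum C: (180/2000)²·(1 − 18/180)·1.64²/18 = 0.00108929
  stratum D: (840/2000)²·(1 − 55/840)·3.44²/55 = 0.0354685
V̂(x̄_st) = 0.038923
SE(x̄_st) = √0.038923 = 0.197289

SE(x̄_st) ≈ 0.197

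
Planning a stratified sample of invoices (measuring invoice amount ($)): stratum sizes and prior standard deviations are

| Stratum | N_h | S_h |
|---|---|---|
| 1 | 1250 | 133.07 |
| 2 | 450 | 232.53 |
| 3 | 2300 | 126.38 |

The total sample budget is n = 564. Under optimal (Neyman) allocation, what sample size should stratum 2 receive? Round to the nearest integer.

105

Neyman allocation: n_h = n · N_h S_h / Σ N_i S_i, with n = 564.
  stratum 1: N_h·S_h = 1250·133.07 = 166337.50
  stratum 2: N_h·S_h = 450·232.53 = 104638.50
  stratum 3: N_h·S_h = 2300·126.38 = 290674.00
Σ N_h S_h = 561650.00
n for stratum 2 = 564·104638.50/561650.00 = 105.076 → 105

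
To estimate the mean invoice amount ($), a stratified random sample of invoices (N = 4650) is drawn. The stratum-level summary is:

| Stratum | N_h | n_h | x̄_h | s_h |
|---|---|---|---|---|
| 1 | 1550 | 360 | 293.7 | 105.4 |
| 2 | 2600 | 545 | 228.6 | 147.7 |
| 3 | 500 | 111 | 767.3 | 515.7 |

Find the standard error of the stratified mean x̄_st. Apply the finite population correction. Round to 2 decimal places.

SE(x̄_st) ≈ 5.84

V̂(x̄_st) = Σ W_h² (1 − n_h/N_h) s_h²/n_h, with W_h = N_h/N and N = 4650:
  stratum 1: (1550/4650)²·(1 − 360/1550)·105.4²/360 = 2.6324
  stratum 2: (2600/4650)²·(1 − 545/2600)·147.7²/545 = 9.89108
  stratum 3: (500/4650)²·(1 − 111/500)·515.7²/111 = 21.5519
V̂(x̄_st) = 34.0753
SE(x̄_st) = √34.0753 = 5.83741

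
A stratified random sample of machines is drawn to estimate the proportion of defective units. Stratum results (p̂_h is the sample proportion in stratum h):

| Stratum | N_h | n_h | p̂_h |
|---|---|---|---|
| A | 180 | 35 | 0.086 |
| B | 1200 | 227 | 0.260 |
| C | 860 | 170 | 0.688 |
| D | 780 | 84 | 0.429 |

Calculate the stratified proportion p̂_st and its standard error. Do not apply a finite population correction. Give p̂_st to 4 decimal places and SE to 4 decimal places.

p̂_st ≈ 0.4152, SE ≈ 0.0210

N = 3020; stratum weights W_h = N_h/N.
p̂_st = Σ W_h p̂_h = (180·0.086 + 1200·0.260 + 860·0.688 + 780·0.429)/3020 = 0.41516
V̂(p̂_st) = Σ W_h² p̂_h(1−p̂_h)/(n_h−1):
  stratum A: (180/3020)²·0.086·0.914/34 = 8.21291e-06
  stratum B: (1200/3020)²·0.260·0.740/226 = 0.000134414
  stratum C: (860/3020)²·0.688·0.312/169 = 0.000103001
  stratum D: (780/3020)²·0.429·0.571/83 = 0.000196875
V̂(p̂_st) = 0.000442503; SE = √V̂ = 0.0210357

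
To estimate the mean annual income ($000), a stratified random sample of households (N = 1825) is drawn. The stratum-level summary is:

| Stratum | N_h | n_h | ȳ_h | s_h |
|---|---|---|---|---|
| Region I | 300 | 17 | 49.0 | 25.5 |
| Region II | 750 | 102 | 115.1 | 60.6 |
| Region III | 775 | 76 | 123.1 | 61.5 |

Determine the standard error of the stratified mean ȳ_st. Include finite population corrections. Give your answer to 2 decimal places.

V̂(ȳ_st) = Σ W_h² (1 − n_h/N_h) s_h²/n_h, with W_h = N_h/N and N = 1825:
  stratum Region I: (300/1825)²·(1 − 17/300)·25.5²/17 = 0.97502
  stratum Region II: (750/1825)²·(1 − 102/750)·60.6²/102 = 5.25358
  stratum Region III: (775/1825)²·(1 − 76/775)·61.5²/76 = 8.0945
V̂(ȳ_st) = 14.3231
SE(ȳ_st) = √14.3231 = 3.78459

SE(ȳ_st) ≈ 3.78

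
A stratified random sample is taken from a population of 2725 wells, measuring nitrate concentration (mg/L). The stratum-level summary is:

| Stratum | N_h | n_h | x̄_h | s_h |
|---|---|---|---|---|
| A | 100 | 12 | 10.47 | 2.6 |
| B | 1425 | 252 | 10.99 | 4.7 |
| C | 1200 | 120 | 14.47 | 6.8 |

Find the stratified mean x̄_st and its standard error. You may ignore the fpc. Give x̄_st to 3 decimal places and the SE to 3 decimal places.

x̄_st = Σ W_h x̄_h = (100·10.47 + 1425·10.99 + 1200·14.47)/2725 = 12.50339
V̂(x̄_st) = Σ W_h² s_h²/n_h, with W_h = N_h/N and N = 2725:
  stratum A: (100/2725)²·2.6²/12 = 0.000758634
  stratum B: (1425/2725)²·4.7²/252 = 0.0239713
  stratum C: (1200/2725)²·6.8²/120 = 0.074725
V̂(x̄_st) = 0.099455
SE(x̄_st) = √0.099455 = 0.315365

x̄_st ≈ 12.503, SE ≈ 0.315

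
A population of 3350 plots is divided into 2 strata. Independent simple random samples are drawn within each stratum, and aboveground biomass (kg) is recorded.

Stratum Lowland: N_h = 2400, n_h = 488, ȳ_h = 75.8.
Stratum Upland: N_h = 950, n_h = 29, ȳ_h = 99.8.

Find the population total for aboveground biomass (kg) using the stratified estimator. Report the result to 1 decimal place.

τ̂_st = Σ N_h ȳ_h = 2400·75.8 + 950·99.8 = 276730.0

τ̂_st ≈ 276730.0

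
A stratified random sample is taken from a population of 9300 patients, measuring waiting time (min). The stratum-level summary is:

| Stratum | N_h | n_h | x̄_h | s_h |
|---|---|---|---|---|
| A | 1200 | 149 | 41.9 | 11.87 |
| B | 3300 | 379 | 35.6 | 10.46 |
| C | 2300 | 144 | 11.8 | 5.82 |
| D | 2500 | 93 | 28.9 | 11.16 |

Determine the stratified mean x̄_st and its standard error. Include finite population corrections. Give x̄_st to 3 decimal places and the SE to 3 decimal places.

x̄_st = Σ W_h x̄_h = (1200·41.9 + 3300·35.6 + 2300·11.8 + 2500·28.9)/9300 = 28.72581
V̂(x̄_st) = Σ W_h² (1 − n_h/N_h) s_h²/n_h, with W_h = N_h/N and N = 9300:
  stratum A: (1200/9300)²·(1 − 149/1200)·11.87²/149 = 0.013789
  stratum B: (3300/9300)²·(1 − 379/3300)·10.46²/379 = 0.0321739
  stratum C: (2300/9300)²·(1 − 144/2300)·5.82²/144 = 0.0134863
  stratum D: (2500/9300)²·(1 − 93/2500)·11.16²/93 = 0.0931742
V̂(x̄_st) = 0.152623
SE(x̄_st) = √0.152623 = 0.390671

x̄_st ≈ 28.726, SE ≈ 0.391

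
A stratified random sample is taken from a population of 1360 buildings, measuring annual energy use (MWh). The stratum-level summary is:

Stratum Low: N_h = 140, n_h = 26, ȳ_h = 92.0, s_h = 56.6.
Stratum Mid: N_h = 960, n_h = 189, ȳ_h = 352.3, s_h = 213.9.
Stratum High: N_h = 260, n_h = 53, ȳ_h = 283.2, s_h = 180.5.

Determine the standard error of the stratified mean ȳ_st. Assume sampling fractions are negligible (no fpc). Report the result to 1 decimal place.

V̂(ȳ_st) = Σ W_h² s_h²/n_h, with W_h = N_h/N and N = 1360:
  stratum Low: (140/1360)²·56.6²/26 = 1.30568
  stratum Mid: (960/1360)²·213.9²/189 = 120.621
  stratum High: (260/1360)²·180.5²/53 = 22.4671
V̂(ȳ_st) = 144.394
SE(ȳ_st) = √144.394 = 12.0164

SE(ȳ_st) ≈ 12.0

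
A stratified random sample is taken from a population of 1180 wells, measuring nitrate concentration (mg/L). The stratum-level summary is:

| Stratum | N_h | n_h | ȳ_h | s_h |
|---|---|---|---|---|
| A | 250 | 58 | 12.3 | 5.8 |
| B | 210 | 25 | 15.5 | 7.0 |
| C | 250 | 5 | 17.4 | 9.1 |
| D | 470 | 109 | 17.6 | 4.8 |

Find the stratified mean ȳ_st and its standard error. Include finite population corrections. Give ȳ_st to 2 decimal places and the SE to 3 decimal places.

ȳ_st ≈ 16.06, SE ≈ 0.910

ȳ_st = Σ W_h ȳ_h = (250·12.3 + 210·15.5 + 250·17.4 + 470·17.6)/1180 = 16.06102
V̂(ȳ_st) = Σ W_h² (1 − n_h/N_h) s_h²/n_h, with W_h = N_h/N and N = 1180:
  stratum A: (250/1180)²·(1 − 58/250)·5.8²/58 = 0.0199943
  stratum B: (210/1180)²·(1 − 25/210)·7.0²/25 = 0.0546869
  stratum C: (250/1180)²·(1 − 5/250)·9.1²/5 = 0.728542
  stratum D: (470/1180)²·(1 − 109/470)·4.8²/109 = 0.0257571
V̂(ȳ_st) = 0.828981
SE(ȳ_st) = √0.828981 = 0.910484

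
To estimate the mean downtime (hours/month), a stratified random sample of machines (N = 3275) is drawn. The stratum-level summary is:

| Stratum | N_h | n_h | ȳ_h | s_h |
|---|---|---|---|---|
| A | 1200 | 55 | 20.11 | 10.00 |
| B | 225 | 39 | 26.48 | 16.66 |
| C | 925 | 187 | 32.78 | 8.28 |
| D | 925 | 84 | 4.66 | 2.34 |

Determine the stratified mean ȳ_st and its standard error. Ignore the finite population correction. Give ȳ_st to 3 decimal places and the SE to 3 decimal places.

ȳ_st ≈ 19.762, SE ≈ 0.559

ȳ_st = Σ W_h ȳ_h = (1200·20.11 + 225·26.48 + 925·32.78 + 925·4.66)/3275 = 19.76244
V̂(ȳ_st) = Σ W_h² s_h²/n_h, with W_h = N_h/N and N = 3275:
  stratum A: (1200/3275)²·10.00²/55 = 0.244105
  stratum B: (225/3275)²·16.66²/39 = 0.0335914
  stratum C: (925/3275)²·8.28²/187 = 0.0292469
  stratum D: (925/3275)²·2.34²/84 = 0.00520012
V̂(ȳ_st) = 0.312144
SE(ȳ_st) = √0.312144 = 0.558698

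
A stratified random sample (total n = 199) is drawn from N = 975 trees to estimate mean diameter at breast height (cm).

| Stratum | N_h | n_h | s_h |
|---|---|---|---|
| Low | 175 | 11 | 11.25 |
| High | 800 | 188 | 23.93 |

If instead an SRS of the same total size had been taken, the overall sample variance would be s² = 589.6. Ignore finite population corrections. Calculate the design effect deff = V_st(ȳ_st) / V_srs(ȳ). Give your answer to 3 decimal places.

V̂(ȳ_st) = Σ W_h² s_h²/n_h, with W_h = N_h/N and N = 975:
  stratum Low: (175/975)²·11.25²/11 = 0.370663
  stratum High: (800/975)²·23.93²/188 = 2.05068
V_st = 2.42134
V_srs = s²/n = 589.6/199 = 2.96281
deff = V_st / V_srs = 2.42134/2.96281 = 0.8172

deff ≈ 0.817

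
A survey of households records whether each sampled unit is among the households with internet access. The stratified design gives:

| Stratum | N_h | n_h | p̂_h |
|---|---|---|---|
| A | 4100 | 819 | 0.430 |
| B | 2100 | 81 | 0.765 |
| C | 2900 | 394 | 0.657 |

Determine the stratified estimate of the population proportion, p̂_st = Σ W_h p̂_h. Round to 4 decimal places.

p̂_st ≈ 0.5796

N = 9100; stratum weights W_h = N_h/N.
p̂_st = Σ W_h p̂_h = (4100·0.430 + 2100·0.765 + 2900·0.657)/9100 = 0.57965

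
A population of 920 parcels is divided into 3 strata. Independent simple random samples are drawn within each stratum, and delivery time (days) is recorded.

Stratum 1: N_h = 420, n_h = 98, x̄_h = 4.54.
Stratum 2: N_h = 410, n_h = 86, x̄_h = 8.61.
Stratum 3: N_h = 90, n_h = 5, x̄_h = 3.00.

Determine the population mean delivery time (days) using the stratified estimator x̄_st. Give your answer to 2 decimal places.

N = Σ N_h = 920. Stratum weights W_h = N_h/N.
x̄_st = (420·4.54 + 410·8.61 + 90·3.00) / 920 = 6.2032

x̄_st ≈ 6.20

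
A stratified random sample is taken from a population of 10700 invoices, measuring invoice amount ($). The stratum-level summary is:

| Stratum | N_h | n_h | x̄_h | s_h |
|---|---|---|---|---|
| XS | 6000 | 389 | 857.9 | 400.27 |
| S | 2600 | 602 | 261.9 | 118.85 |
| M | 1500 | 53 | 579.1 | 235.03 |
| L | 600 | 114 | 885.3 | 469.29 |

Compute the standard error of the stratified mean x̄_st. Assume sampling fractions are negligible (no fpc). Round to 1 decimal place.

SE(x̄_st) ≈ 12.5

V̂(x̄_st) = Σ W_h² s_h²/n_h, with W_h = N_h/N and N = 10700:
  stratum XS: (6000/10700)²·400.27²/389 = 129.506
  stratum S: (2600/10700)²·118.85²/602 = 1.38542
  stratum M: (1500/10700)²·235.03²/53 = 20.4826
  stratum L: (600/10700)²·469.29²/114 = 6.07453
V̂(x̄_st) = 157.449
SE(x̄_st) = √157.449 = 12.5479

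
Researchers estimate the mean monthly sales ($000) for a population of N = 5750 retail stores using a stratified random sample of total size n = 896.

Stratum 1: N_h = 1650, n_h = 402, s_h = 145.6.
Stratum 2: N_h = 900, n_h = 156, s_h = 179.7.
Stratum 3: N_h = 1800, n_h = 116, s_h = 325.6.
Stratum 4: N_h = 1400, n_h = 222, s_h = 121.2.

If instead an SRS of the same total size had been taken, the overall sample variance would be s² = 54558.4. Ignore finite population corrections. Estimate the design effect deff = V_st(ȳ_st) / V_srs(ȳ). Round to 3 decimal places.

deff ≈ 1.690

V̂(ȳ_st) = Σ W_h² s_h²/n_h, with W_h = N_h/N and N = 5750:
  stratum 1: (1650/5750)²·145.6²/402 = 4.34239
  stratum 2: (900/5750)²·179.7²/156 = 5.07132
  stratum 3: (1800/5750)²·325.6²/116 = 89.5612
  stratum 4: (1400/5750)²·121.2²/222 = 3.92259
V_st = 102.898
V_srs = s²/n = 54558.4/896 = 60.8911
deff = V_st / V_srs = 102.898/60.8911 = 1.6899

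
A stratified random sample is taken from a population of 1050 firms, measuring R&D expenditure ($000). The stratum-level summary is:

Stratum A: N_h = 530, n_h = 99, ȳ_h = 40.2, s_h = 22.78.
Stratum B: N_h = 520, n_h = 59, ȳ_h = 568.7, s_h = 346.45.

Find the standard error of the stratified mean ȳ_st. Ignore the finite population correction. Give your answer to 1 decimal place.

V̂(ȳ_st) = Σ W_h² s_h²/n_h, with W_h = N_h/N and N = 1050:
  stratum A: (530/1050)²·22.78²/99 = 1.3355
  stratum B: (520/1050)²·346.45²/59 = 498.95
V̂(ȳ_st) = 500.286
SE(ȳ_st) = √500.286 = 22.3671

SE(ȳ_st) ≈ 22.4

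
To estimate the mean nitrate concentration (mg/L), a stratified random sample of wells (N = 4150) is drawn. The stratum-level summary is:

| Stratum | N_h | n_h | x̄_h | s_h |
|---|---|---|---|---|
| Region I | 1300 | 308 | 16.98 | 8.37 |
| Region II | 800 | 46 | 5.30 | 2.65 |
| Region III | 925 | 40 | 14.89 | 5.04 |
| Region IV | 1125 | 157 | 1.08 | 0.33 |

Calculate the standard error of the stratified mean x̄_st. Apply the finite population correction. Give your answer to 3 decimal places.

SE(x̄_st) ≈ 0.229

V̂(x̄_st) = Σ W_h² (1 − n_h/N_h) s_h²/n_h, with W_h = N_h/N and N = 4150:
  stratum Region I: (1300/4150)²·(1 − 308/1300)·8.37²/308 = 0.0170317
  stratum Region II: (800/4150)²·(1 − 46/800)·2.65²/46 = 0.00534686
  stratum Region III: (925/4150)²·(1 − 40/925)·5.04²/40 = 0.0301849
  stratum Region IV: (1125/4150)²·(1 − 157/1125)·0.33²/157 = 4.38591e-05
V̂(x̄_st) = 0.0526074
SE(x̄_st) = √0.0526074 = 0.229363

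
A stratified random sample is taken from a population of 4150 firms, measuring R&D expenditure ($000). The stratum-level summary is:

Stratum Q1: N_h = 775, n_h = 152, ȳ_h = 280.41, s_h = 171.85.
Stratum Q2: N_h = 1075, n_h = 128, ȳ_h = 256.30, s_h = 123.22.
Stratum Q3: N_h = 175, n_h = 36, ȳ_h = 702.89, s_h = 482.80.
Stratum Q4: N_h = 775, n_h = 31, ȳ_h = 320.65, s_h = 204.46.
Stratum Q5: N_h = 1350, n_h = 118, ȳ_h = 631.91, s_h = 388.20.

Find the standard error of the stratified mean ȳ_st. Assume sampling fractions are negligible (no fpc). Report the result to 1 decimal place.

SE(ȳ_st) ≈ 14.4

V̂(ȳ_st) = Σ W_h² s_h²/n_h, with W_h = N_h/N and N = 4150:
  stratum Q1: (775/4150)²·171.85²/152 = 6.77583
  stratum Q2: (1075/4150)²·123.22²/128 = 7.95927
  stratum Q3: (175/4150)²·482.80²/36 = 11.5136
  stratum Q4: (775/4150)²·204.46²/31 = 47.0286
  stratum Q5: (1350/4150)²·388.20²/118 = 135.145
V̂(ȳ_st) = 208.422
SE(ȳ_st) = √208.422 = 14.4368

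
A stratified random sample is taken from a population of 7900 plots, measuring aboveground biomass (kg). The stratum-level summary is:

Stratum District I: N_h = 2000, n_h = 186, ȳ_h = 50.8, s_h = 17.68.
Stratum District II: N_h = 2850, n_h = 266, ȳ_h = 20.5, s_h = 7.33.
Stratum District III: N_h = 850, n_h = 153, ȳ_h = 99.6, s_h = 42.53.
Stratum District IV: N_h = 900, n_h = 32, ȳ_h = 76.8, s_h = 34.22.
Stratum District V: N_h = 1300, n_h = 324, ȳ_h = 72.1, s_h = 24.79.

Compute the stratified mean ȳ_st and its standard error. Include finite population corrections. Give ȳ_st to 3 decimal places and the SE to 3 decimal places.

ȳ_st ≈ 51.587, SE ≈ 0.855

ȳ_st = Σ W_h ȳ_h = (2000·50.8 + 2850·20.5 + 850·99.6 + 900·76.8 + 1300·72.1)/7900 = 51.58671
V̂(ȳ_st) = Σ W_h² (1 − n_h/N_h) s_h²/n_h, with W_h = N_h/N and N = 7900:
  stratum District I: (2000/7900)²·(1 − 186/2000)·17.68²/186 = 0.0976933
  stratum District II: (2850/7900)²·(1 − 266/2850)·7.33²/266 = 0.0238347
  stratum District III: (850/7900)²·(1 − 153/850)·42.53²/153 = 0.112227
  stratum District IV: (900/7900)²·(1 − 32/900)·34.22²/32 = 0.458055
  stratum District V: (1300/7900)²·(1 − 324/1300)·24.79²/324 = 0.0385609
V̂(ȳ_st) = 0.730371
SE(ȳ_st) = √0.730371 = 0.854618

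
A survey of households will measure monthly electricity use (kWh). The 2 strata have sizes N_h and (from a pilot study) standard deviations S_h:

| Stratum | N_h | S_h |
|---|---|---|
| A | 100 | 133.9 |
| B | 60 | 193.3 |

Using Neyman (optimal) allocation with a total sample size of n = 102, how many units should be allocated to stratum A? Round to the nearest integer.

55

Neyman allocation: n_h = n · N_h S_h / Σ N_i S_i, with n = 102.
  stratum A: N_h·S_h = 100·133.9 = 13390.00
  stratum B: N_h·S_h = 60·193.3 = 11598.00
Σ N_h S_h = 24988.00
n for stratum A = 102·13390.00/24988.00 = 54.657 → 55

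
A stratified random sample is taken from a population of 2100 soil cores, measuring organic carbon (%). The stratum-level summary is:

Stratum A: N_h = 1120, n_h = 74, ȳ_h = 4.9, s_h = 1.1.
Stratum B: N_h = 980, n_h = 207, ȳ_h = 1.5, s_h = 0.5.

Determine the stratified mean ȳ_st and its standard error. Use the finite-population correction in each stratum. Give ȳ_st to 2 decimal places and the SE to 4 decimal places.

ȳ_st = Σ W_h ȳ_h = (1120·4.9 + 980·1.5)/2100 = 3.31333
V̂(ȳ_st) = Σ W_h² (1 − n_h/N_h) s_h²/n_h, with W_h = N_h/N and N = 2100:
  stratum A: (1120/2100)²·(1 − 74/1120)·1.1²/74 = 0.00434375
  stratum B: (980/2100)²·(1 − 207/980)·0.5²/207 = 0.000207461
V̂(ȳ_st) = 0.00455121
SE(ȳ_st) = √0.00455121 = 0.0674627

ȳ_st ≈ 3.31, SE ≈ 0.0675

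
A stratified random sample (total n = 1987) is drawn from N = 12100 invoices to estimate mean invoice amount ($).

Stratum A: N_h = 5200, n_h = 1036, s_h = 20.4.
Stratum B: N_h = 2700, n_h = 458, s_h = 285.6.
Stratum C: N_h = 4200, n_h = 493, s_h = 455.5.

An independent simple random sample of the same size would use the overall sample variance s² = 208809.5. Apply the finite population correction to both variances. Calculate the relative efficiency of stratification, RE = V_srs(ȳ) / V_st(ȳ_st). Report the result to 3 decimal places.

V̂(ȳ_st) = Σ W_h² (1 − n_h/N_h) s_h²/n_h, with W_h = N_h/N and N = 12100:
  stratum A: (5200/12100)²·(1 − 1036/5200)·20.4²/1036 = 0.0594079
  stratum B: (2700/12100)²·(1 − 458/2700)·285.6²/458 = 7.36342
  stratum C: (4200/12100)²·(1 − 493/4200)·455.5²/493 = 44.7539
V_st = 52.1767
V_srs = (1 − 1987/12100)·208809.5/1987 = 87.8308
Relative efficiency = V_srs / V_st = 87.8308/52.1767 = 1.6833

RE ≈ 1.683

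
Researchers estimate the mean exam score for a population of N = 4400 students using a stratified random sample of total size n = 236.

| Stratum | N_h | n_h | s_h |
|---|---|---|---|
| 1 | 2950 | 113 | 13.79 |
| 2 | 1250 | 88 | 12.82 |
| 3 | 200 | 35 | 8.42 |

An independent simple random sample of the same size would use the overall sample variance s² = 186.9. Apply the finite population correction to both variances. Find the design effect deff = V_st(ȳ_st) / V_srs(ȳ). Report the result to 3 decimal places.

V̂(ȳ_st) = Σ W_h² (1 − n_h/N_h) s_h²/n_h, with W_h = N_h/N and N = 4400:
  stratum 1: (2950/4400)²·(1 − 113/2950)·13.79²/113 = 0.727488
  stratum 2: (1250/4400)²·(1 − 88/1250)·12.82²/88 = 0.140121
  stratum 3: (200/4400)²·(1 − 35/200)·8.42²/35 = 0.00345275
V_st = 0.871062
V_srs = (1 − 236/4400)·186.9/236 = 0.749472
deff = V_st / V_srs = 0.871062/0.749472 = 1.1622

deff ≈ 1.162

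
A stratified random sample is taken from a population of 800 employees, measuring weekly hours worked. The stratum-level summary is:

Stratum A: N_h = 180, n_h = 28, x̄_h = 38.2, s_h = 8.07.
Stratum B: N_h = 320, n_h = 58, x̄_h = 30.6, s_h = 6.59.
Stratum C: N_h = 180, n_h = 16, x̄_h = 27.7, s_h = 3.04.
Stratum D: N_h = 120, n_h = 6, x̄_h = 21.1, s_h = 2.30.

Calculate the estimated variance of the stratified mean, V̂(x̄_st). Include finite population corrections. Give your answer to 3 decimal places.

V̂(x̄_st) = Σ W_h² (1 − n_h/N_h) s_h²/n_h, with W_h = N_h/N and N = 800:
  stratum A: (180/800)²·(1 − 28/180)·8.07²/28 = 0.0994318
  stratum B: (320/800)²·(1 − 58/320)·6.59²/58 = 0.0980876
  stratum C: (180/800)²·(1 − 16/180)·3.04²/16 = 0.0266418
  stratum D: (120/800)²·(1 − 6/120)·2.30²/6 = 0.0188456
V̂(x̄_st) = 0.243007

V̂(x̄_st) ≈ 0.243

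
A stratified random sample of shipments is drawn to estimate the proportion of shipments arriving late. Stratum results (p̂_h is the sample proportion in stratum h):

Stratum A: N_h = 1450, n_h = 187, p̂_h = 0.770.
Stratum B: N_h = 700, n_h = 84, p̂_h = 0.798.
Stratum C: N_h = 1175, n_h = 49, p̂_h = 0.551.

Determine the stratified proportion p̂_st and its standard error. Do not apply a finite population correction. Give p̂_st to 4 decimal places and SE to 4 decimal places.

N = 3325; stratum weights W_h = N_h/N.
p̂_st = Σ W_h p̂_h = (1450·0.770 + 700·0.798 + 1175·0.551)/3325 = 0.69850
V̂(p̂_st) = Σ W_h² p̂_h(1−p̂_h)/(n_h−1):
  stratum A: (1450/3325)²·0.770·0.230/186 = 0.000181075
  stratum B: (700/3325)²·0.798·0.202/83 = 8.60774e-05
  stratum C: (1175/3325)²·0.551·0.449/48 = 0.000643649
V̂(p̂_st) = 0.000910801; SE = √V̂ = 0.0301795

p̂_st ≈ 0.6985, SE ≈ 0.0302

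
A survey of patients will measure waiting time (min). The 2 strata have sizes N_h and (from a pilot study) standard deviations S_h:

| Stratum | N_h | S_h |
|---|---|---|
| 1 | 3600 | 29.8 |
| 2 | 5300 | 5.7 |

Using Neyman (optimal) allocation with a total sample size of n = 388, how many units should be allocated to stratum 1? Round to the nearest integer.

Neyman allocation: n_h = n · N_h S_h / Σ N_i S_i, with n = 388.
  stratum 1: N_h·S_h = 3600·29.8 = 107280.00
  stratum 2: N_h·S_h = 5300·5.7 = 30210.00
Σ N_h S_h = 137490.00
n for stratum 1 = 388·107280.00/137490.00 = 302.747 → 303

303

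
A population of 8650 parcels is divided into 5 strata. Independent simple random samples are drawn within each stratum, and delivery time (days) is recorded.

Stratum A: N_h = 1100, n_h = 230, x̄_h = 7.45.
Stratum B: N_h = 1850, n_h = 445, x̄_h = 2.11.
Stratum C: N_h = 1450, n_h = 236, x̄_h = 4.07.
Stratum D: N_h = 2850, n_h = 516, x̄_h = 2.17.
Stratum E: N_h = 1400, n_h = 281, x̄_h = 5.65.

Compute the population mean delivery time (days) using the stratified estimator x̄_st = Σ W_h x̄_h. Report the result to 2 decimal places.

N = Σ N_h = 8650. Stratum weights W_h = N_h/N.
x̄_st = (1100·7.45 + 1850·2.11 + 1450·4.07 + 2850·2.17 + 1400·5.65) / 8650 = 3.7103

x̄_st ≈ 3.71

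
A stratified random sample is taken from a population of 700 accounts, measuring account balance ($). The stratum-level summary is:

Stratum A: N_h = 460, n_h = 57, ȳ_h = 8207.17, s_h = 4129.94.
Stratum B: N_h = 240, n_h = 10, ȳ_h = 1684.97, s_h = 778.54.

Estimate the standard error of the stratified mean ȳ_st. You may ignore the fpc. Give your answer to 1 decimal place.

V̂(ȳ_st) = Σ W_h² s_h²/n_h, with W_h = N_h/N and N = 700:
  stratum A: (460/700)²·4129.94²/57 = 129221
  stratum B: (240/700)²·778.54²/10 = 7125.06
V̂(ȳ_st) = 136346
SE(ȳ_st) = √136346 = 369.25

SE(ȳ_st) ≈ 369.3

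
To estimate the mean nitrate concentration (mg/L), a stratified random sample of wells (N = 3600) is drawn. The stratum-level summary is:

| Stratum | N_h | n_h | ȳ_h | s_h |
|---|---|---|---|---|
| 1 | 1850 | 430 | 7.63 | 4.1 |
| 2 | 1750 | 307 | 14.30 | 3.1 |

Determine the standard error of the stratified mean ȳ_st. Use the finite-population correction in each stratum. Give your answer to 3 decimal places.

SE(ȳ_st) ≈ 0.118

V̂(ȳ_st) = Σ W_h² (1 − n_h/N_h) s_h²/n_h, with W_h = N_h/N and N = 3600:
  stratum 1: (1850/3600)²·(1 − 430/1850)·4.1²/430 = 0.00792418
  stratum 2: (1750/3600)²·(1 − 307/1750)·3.1²/307 = 0.00609936
V̂(ȳ_st) = 0.0140235
SE(ȳ_st) = √0.0140235 = 0.118421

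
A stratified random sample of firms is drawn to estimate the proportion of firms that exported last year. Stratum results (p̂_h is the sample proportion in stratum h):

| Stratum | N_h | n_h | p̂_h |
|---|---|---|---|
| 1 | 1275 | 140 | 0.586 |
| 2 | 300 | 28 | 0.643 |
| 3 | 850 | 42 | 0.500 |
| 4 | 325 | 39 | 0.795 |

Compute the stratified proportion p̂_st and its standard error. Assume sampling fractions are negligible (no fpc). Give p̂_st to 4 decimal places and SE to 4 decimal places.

N = 2750; stratum weights W_h = N_h/N.
p̂_st = Σ W_h p̂_h = (1275·0.586 + 300·0.643 + 850·0.500 + 325·0.795)/2750 = 0.59034
V̂(p̂_st) = Σ W_h² p̂_h(1−p̂_h)/(n_h−1):
  stratum 1: (1275/2750)²·0.586·0.414/139 = 0.000375179
  stratum 2: (300/2750)²·0.643·0.357/27 = 0.00010118
  stratum 3: (850/2750)²·0.500·0.500/41 = 0.000582544
  stratum 4: (325/2750)²·0.795·0.205/38 = 5.99016e-05
V̂(p̂_st) = 0.0011188; SE = √V̂ = 0.0334485

p̂_st ≈ 0.5903, SE ≈ 0.0334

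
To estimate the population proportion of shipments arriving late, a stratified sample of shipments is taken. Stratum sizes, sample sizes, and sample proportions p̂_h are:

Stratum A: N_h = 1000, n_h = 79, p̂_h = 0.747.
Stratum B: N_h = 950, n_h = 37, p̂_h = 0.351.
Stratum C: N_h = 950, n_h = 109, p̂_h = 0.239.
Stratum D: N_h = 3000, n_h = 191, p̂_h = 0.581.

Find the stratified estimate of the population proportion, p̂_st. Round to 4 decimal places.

N = 5900; stratum weights W_h = N_h/N.
p̂_st = Σ W_h p̂_h = (1000·0.747 + 950·0.351 + 950·0.239 + 3000·0.581)/5900 = 0.51703

p̂_st ≈ 0.5170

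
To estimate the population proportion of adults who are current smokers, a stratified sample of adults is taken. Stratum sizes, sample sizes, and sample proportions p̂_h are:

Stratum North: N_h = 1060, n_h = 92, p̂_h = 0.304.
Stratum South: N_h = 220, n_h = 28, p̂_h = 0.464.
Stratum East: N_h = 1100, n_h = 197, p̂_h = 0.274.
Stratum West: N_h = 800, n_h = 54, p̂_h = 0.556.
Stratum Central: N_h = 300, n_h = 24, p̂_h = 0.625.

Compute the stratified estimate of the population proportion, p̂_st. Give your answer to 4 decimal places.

N = 3480; stratum weights W_h = N_h/N.
p̂_st = Σ W_h p̂_h = (1060·0.304 + 220·0.464 + 1100·0.274 + 800·0.556 + 300·0.625)/3480 = 0.39024

p̂_st ≈ 0.3902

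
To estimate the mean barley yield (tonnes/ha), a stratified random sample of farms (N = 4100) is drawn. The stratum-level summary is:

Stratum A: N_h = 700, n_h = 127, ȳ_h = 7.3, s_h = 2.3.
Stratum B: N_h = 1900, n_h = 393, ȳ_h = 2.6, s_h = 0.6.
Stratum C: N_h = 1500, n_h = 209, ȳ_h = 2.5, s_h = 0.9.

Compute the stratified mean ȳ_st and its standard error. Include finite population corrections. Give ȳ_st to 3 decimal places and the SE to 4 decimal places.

ȳ_st ≈ 3.366, SE ≈ 0.0400

ȳ_st = Σ W_h ȳ_h = (700·7.3 + 1900·2.6 + 1500·2.5)/4100 = 3.36585
V̂(ȳ_st) = Σ W_h² (1 − n_h/N_h) s_h²/n_h, with W_h = N_h/N and N = 4100:
  stratum A: (700/4100)²·(1 − 127/700)·2.3²/127 = 0.000993887
  stratum B: (1900/4100)²·(1 − 393/1900)·0.6²/393 = 0.00015603
  stratum C: (1500/4100)²·(1 − 209/1500)·0.9²/209 = 0.000446466
V̂(ȳ_st) = 0.00159638
SE(ȳ_st) = √0.00159638 = 0.0399548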